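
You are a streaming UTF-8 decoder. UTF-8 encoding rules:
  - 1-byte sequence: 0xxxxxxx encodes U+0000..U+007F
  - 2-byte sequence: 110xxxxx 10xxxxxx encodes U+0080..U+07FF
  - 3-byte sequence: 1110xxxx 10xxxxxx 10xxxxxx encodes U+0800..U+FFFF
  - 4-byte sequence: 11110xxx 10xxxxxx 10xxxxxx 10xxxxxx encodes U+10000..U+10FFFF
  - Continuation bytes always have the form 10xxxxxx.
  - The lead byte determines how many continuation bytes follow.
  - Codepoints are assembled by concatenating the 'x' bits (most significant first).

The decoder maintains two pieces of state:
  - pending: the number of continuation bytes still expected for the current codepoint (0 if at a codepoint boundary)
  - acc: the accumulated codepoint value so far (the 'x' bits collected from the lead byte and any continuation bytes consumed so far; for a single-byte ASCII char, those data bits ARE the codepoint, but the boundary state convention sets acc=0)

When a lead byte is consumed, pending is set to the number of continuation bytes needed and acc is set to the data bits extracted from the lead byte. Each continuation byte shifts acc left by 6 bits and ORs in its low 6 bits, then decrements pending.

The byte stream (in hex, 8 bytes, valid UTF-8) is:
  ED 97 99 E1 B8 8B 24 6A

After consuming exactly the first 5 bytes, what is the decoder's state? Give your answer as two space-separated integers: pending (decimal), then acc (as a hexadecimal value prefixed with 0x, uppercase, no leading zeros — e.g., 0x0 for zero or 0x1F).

Answer: 1 0x78

Derivation:
Byte[0]=ED: 3-byte lead. pending=2, acc=0xD
Byte[1]=97: continuation. acc=(acc<<6)|0x17=0x357, pending=1
Byte[2]=99: continuation. acc=(acc<<6)|0x19=0xD5D9, pending=0
Byte[3]=E1: 3-byte lead. pending=2, acc=0x1
Byte[4]=B8: continuation. acc=(acc<<6)|0x38=0x78, pending=1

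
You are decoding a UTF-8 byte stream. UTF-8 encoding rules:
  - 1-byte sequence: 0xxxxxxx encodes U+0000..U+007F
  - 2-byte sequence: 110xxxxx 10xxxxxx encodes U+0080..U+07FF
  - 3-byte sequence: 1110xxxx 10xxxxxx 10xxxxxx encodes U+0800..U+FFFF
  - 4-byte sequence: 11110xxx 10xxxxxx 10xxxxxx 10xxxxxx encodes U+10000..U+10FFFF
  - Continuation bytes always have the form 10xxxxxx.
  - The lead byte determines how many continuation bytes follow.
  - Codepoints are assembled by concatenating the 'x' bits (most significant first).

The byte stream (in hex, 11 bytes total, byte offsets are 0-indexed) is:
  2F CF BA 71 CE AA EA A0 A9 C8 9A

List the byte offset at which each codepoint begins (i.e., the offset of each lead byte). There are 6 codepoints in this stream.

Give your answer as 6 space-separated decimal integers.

Byte[0]=2F: 1-byte ASCII. cp=U+002F
Byte[1]=CF: 2-byte lead, need 1 cont bytes. acc=0xF
Byte[2]=BA: continuation. acc=(acc<<6)|0x3A=0x3FA
Completed: cp=U+03FA (starts at byte 1)
Byte[3]=71: 1-byte ASCII. cp=U+0071
Byte[4]=CE: 2-byte lead, need 1 cont bytes. acc=0xE
Byte[5]=AA: continuation. acc=(acc<<6)|0x2A=0x3AA
Completed: cp=U+03AA (starts at byte 4)
Byte[6]=EA: 3-byte lead, need 2 cont bytes. acc=0xA
Byte[7]=A0: continuation. acc=(acc<<6)|0x20=0x2A0
Byte[8]=A9: continuation. acc=(acc<<6)|0x29=0xA829
Completed: cp=U+A829 (starts at byte 6)
Byte[9]=C8: 2-byte lead, need 1 cont bytes. acc=0x8
Byte[10]=9A: continuation. acc=(acc<<6)|0x1A=0x21A
Completed: cp=U+021A (starts at byte 9)

Answer: 0 1 3 4 6 9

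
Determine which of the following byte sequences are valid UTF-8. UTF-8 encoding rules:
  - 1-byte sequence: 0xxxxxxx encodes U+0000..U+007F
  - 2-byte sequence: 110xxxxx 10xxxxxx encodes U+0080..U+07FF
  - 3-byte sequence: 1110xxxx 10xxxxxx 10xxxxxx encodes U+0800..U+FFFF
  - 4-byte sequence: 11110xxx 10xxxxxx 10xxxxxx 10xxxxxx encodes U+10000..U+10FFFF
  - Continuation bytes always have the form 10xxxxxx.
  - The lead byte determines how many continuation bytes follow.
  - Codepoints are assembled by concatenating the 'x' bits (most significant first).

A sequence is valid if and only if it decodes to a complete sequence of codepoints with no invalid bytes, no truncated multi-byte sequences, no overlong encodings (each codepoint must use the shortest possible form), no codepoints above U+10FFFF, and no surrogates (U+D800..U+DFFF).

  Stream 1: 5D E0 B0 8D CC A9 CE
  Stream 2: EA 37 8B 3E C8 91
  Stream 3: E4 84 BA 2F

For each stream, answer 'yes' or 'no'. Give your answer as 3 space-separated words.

Answer: no no yes

Derivation:
Stream 1: error at byte offset 7. INVALID
Stream 2: error at byte offset 1. INVALID
Stream 3: decodes cleanly. VALID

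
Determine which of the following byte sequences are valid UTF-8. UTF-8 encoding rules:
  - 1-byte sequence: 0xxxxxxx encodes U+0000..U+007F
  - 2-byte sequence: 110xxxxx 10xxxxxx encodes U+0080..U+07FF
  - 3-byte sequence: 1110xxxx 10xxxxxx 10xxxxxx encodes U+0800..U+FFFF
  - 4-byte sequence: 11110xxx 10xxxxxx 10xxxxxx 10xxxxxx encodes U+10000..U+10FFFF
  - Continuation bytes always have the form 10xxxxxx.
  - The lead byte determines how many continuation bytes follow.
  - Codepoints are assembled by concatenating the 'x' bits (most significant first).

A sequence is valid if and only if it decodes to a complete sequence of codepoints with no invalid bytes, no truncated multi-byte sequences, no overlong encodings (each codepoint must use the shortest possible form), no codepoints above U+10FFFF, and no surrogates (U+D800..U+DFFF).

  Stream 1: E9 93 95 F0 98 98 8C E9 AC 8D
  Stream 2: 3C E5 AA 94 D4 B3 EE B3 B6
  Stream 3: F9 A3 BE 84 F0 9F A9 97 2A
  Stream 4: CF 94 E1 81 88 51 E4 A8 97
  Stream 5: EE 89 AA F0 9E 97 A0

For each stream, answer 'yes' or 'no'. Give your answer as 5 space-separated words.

Answer: yes yes no yes yes

Derivation:
Stream 1: decodes cleanly. VALID
Stream 2: decodes cleanly. VALID
Stream 3: error at byte offset 0. INVALID
Stream 4: decodes cleanly. VALID
Stream 5: decodes cleanly. VALID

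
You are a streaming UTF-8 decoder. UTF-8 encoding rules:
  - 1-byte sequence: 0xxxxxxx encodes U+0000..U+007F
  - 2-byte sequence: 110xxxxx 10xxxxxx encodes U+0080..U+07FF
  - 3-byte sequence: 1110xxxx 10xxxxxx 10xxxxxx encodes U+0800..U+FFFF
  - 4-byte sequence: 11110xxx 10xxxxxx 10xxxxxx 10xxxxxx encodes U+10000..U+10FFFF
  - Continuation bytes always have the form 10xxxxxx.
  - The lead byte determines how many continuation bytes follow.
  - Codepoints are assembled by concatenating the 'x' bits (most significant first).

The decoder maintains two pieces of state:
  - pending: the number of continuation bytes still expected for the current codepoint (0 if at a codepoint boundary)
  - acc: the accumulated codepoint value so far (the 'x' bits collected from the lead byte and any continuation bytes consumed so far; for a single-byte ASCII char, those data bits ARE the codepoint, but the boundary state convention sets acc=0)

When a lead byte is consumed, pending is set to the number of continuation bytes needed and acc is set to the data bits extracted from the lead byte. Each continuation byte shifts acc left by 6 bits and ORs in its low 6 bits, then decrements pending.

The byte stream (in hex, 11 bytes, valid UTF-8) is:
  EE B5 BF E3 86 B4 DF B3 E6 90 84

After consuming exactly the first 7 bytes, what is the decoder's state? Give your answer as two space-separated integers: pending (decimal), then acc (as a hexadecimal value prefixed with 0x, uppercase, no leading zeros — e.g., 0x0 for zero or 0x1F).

Answer: 1 0x1F

Derivation:
Byte[0]=EE: 3-byte lead. pending=2, acc=0xE
Byte[1]=B5: continuation. acc=(acc<<6)|0x35=0x3B5, pending=1
Byte[2]=BF: continuation. acc=(acc<<6)|0x3F=0xED7F, pending=0
Byte[3]=E3: 3-byte lead. pending=2, acc=0x3
Byte[4]=86: continuation. acc=(acc<<6)|0x06=0xC6, pending=1
Byte[5]=B4: continuation. acc=(acc<<6)|0x34=0x31B4, pending=0
Byte[6]=DF: 2-byte lead. pending=1, acc=0x1F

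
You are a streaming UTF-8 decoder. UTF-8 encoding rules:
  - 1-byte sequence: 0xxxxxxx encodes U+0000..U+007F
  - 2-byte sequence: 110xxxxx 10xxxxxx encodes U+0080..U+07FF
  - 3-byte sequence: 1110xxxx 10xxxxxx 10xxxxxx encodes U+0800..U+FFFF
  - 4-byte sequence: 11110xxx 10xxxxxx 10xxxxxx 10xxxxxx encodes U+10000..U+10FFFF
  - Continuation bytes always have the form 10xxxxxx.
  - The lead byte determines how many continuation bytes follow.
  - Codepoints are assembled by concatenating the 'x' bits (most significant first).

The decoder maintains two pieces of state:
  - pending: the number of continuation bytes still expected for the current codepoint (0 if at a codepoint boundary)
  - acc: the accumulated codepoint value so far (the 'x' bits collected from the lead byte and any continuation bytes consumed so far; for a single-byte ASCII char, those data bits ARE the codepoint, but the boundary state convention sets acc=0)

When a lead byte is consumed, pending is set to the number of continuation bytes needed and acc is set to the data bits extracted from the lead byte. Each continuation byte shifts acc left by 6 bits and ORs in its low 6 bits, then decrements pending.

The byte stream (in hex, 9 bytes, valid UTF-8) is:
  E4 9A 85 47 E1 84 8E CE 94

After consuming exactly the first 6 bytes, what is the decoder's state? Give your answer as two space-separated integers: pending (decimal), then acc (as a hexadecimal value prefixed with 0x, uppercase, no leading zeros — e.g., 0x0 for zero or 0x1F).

Answer: 1 0x44

Derivation:
Byte[0]=E4: 3-byte lead. pending=2, acc=0x4
Byte[1]=9A: continuation. acc=(acc<<6)|0x1A=0x11A, pending=1
Byte[2]=85: continuation. acc=(acc<<6)|0x05=0x4685, pending=0
Byte[3]=47: 1-byte. pending=0, acc=0x0
Byte[4]=E1: 3-byte lead. pending=2, acc=0x1
Byte[5]=84: continuation. acc=(acc<<6)|0x04=0x44, pending=1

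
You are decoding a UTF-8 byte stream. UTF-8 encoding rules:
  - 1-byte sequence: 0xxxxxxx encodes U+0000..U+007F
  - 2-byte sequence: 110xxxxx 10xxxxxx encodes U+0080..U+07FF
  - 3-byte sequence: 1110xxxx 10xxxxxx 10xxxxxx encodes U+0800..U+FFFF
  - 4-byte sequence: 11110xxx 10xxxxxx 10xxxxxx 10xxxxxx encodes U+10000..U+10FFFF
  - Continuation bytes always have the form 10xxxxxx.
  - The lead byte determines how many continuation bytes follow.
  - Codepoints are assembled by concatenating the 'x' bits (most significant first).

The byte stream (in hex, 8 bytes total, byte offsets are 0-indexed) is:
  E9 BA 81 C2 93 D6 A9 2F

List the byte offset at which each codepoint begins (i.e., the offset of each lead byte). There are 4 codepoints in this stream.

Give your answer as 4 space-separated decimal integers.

Answer: 0 3 5 7

Derivation:
Byte[0]=E9: 3-byte lead, need 2 cont bytes. acc=0x9
Byte[1]=BA: continuation. acc=(acc<<6)|0x3A=0x27A
Byte[2]=81: continuation. acc=(acc<<6)|0x01=0x9E81
Completed: cp=U+9E81 (starts at byte 0)
Byte[3]=C2: 2-byte lead, need 1 cont bytes. acc=0x2
Byte[4]=93: continuation. acc=(acc<<6)|0x13=0x93
Completed: cp=U+0093 (starts at byte 3)
Byte[5]=D6: 2-byte lead, need 1 cont bytes. acc=0x16
Byte[6]=A9: continuation. acc=(acc<<6)|0x29=0x5A9
Completed: cp=U+05A9 (starts at byte 5)
Byte[7]=2F: 1-byte ASCII. cp=U+002F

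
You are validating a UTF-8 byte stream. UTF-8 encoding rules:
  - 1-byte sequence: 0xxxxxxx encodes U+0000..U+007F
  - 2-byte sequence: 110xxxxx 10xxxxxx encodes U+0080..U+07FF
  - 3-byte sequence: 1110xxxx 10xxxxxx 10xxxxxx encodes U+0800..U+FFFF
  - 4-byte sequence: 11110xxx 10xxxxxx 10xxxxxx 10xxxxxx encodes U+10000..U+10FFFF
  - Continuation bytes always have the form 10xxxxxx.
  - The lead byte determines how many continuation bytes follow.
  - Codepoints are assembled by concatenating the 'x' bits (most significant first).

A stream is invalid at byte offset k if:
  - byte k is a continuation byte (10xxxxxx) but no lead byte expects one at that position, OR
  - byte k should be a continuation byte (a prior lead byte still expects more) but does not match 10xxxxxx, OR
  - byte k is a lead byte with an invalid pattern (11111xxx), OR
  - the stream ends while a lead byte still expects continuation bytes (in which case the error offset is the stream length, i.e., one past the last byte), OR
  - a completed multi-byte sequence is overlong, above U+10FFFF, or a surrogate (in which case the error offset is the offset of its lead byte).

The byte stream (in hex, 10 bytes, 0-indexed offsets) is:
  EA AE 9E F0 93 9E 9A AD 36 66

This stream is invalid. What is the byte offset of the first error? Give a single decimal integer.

Byte[0]=EA: 3-byte lead, need 2 cont bytes. acc=0xA
Byte[1]=AE: continuation. acc=(acc<<6)|0x2E=0x2AE
Byte[2]=9E: continuation. acc=(acc<<6)|0x1E=0xAB9E
Completed: cp=U+AB9E (starts at byte 0)
Byte[3]=F0: 4-byte lead, need 3 cont bytes. acc=0x0
Byte[4]=93: continuation. acc=(acc<<6)|0x13=0x13
Byte[5]=9E: continuation. acc=(acc<<6)|0x1E=0x4DE
Byte[6]=9A: continuation. acc=(acc<<6)|0x1A=0x1379A
Completed: cp=U+1379A (starts at byte 3)
Byte[7]=AD: INVALID lead byte (not 0xxx/110x/1110/11110)

Answer: 7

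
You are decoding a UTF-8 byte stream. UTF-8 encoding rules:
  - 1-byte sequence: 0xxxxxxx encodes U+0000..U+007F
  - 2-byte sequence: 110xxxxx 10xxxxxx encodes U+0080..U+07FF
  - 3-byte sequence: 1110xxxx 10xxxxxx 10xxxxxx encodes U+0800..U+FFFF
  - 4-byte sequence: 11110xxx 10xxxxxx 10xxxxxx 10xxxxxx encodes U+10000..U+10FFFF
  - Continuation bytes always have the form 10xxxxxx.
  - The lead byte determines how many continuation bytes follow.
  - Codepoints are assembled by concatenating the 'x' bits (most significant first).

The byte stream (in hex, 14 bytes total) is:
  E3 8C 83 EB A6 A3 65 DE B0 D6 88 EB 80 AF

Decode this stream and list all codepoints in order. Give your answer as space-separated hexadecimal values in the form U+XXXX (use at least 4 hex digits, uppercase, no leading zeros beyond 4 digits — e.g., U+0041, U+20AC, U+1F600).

Answer: U+3303 U+B9A3 U+0065 U+07B0 U+0588 U+B02F

Derivation:
Byte[0]=E3: 3-byte lead, need 2 cont bytes. acc=0x3
Byte[1]=8C: continuation. acc=(acc<<6)|0x0C=0xCC
Byte[2]=83: continuation. acc=(acc<<6)|0x03=0x3303
Completed: cp=U+3303 (starts at byte 0)
Byte[3]=EB: 3-byte lead, need 2 cont bytes. acc=0xB
Byte[4]=A6: continuation. acc=(acc<<6)|0x26=0x2E6
Byte[5]=A3: continuation. acc=(acc<<6)|0x23=0xB9A3
Completed: cp=U+B9A3 (starts at byte 3)
Byte[6]=65: 1-byte ASCII. cp=U+0065
Byte[7]=DE: 2-byte lead, need 1 cont bytes. acc=0x1E
Byte[8]=B0: continuation. acc=(acc<<6)|0x30=0x7B0
Completed: cp=U+07B0 (starts at byte 7)
Byte[9]=D6: 2-byte lead, need 1 cont bytes. acc=0x16
Byte[10]=88: continuation. acc=(acc<<6)|0x08=0x588
Completed: cp=U+0588 (starts at byte 9)
Byte[11]=EB: 3-byte lead, need 2 cont bytes. acc=0xB
Byte[12]=80: continuation. acc=(acc<<6)|0x00=0x2C0
Byte[13]=AF: continuation. acc=(acc<<6)|0x2F=0xB02F
Completed: cp=U+B02F (starts at byte 11)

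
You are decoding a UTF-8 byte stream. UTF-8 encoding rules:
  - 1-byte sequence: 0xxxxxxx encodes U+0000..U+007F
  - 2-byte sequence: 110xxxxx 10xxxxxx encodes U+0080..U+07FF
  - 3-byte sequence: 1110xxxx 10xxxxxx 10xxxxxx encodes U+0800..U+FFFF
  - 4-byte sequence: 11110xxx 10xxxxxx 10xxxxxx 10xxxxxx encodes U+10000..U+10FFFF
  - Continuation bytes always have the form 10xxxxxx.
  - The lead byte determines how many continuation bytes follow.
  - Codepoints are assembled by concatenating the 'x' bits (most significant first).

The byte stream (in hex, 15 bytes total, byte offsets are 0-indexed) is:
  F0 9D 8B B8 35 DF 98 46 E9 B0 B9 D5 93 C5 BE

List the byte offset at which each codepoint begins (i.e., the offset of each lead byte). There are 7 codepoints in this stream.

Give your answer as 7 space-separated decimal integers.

Answer: 0 4 5 7 8 11 13

Derivation:
Byte[0]=F0: 4-byte lead, need 3 cont bytes. acc=0x0
Byte[1]=9D: continuation. acc=(acc<<6)|0x1D=0x1D
Byte[2]=8B: continuation. acc=(acc<<6)|0x0B=0x74B
Byte[3]=B8: continuation. acc=(acc<<6)|0x38=0x1D2F8
Completed: cp=U+1D2F8 (starts at byte 0)
Byte[4]=35: 1-byte ASCII. cp=U+0035
Byte[5]=DF: 2-byte lead, need 1 cont bytes. acc=0x1F
Byte[6]=98: continuation. acc=(acc<<6)|0x18=0x7D8
Completed: cp=U+07D8 (starts at byte 5)
Byte[7]=46: 1-byte ASCII. cp=U+0046
Byte[8]=E9: 3-byte lead, need 2 cont bytes. acc=0x9
Byte[9]=B0: continuation. acc=(acc<<6)|0x30=0x270
Byte[10]=B9: continuation. acc=(acc<<6)|0x39=0x9C39
Completed: cp=U+9C39 (starts at byte 8)
Byte[11]=D5: 2-byte lead, need 1 cont bytes. acc=0x15
Byte[12]=93: continuation. acc=(acc<<6)|0x13=0x553
Completed: cp=U+0553 (starts at byte 11)
Byte[13]=C5: 2-byte lead, need 1 cont bytes. acc=0x5
Byte[14]=BE: continuation. acc=(acc<<6)|0x3E=0x17E
Completed: cp=U+017E (starts at byte 13)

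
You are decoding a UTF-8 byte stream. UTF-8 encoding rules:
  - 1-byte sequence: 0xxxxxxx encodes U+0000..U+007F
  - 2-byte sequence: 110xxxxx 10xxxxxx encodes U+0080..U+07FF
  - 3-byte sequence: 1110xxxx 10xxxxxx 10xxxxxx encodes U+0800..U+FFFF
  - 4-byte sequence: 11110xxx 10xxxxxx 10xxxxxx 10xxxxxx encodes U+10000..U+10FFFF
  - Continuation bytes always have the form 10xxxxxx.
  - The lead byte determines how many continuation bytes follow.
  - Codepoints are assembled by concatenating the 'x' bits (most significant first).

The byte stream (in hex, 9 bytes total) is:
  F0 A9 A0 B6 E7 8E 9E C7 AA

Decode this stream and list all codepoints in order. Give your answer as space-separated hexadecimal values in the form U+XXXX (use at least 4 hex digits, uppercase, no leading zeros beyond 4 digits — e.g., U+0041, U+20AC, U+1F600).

Answer: U+29836 U+739E U+01EA

Derivation:
Byte[0]=F0: 4-byte lead, need 3 cont bytes. acc=0x0
Byte[1]=A9: continuation. acc=(acc<<6)|0x29=0x29
Byte[2]=A0: continuation. acc=(acc<<6)|0x20=0xA60
Byte[3]=B6: continuation. acc=(acc<<6)|0x36=0x29836
Completed: cp=U+29836 (starts at byte 0)
Byte[4]=E7: 3-byte lead, need 2 cont bytes. acc=0x7
Byte[5]=8E: continuation. acc=(acc<<6)|0x0E=0x1CE
Byte[6]=9E: continuation. acc=(acc<<6)|0x1E=0x739E
Completed: cp=U+739E (starts at byte 4)
Byte[7]=C7: 2-byte lead, need 1 cont bytes. acc=0x7
Byte[8]=AA: continuation. acc=(acc<<6)|0x2A=0x1EA
Completed: cp=U+01EA (starts at byte 7)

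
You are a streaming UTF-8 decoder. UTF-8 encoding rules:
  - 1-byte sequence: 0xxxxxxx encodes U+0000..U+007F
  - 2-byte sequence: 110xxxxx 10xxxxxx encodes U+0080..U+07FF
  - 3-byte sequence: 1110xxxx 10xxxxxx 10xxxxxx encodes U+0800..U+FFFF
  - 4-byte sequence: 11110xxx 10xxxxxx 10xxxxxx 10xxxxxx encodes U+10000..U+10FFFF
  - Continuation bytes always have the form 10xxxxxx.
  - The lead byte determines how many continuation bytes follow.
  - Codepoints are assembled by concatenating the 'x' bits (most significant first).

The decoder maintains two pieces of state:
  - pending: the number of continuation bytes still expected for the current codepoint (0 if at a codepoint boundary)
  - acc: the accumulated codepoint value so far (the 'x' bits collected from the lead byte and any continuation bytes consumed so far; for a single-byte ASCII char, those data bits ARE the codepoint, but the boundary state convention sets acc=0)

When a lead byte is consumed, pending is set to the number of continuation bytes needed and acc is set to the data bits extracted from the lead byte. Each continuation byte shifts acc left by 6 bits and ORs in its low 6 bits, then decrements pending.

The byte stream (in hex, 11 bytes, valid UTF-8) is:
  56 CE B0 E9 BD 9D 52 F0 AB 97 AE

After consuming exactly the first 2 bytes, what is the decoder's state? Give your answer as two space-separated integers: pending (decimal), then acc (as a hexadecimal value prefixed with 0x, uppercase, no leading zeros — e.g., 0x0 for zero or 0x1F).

Answer: 1 0xE

Derivation:
Byte[0]=56: 1-byte. pending=0, acc=0x0
Byte[1]=CE: 2-byte lead. pending=1, acc=0xE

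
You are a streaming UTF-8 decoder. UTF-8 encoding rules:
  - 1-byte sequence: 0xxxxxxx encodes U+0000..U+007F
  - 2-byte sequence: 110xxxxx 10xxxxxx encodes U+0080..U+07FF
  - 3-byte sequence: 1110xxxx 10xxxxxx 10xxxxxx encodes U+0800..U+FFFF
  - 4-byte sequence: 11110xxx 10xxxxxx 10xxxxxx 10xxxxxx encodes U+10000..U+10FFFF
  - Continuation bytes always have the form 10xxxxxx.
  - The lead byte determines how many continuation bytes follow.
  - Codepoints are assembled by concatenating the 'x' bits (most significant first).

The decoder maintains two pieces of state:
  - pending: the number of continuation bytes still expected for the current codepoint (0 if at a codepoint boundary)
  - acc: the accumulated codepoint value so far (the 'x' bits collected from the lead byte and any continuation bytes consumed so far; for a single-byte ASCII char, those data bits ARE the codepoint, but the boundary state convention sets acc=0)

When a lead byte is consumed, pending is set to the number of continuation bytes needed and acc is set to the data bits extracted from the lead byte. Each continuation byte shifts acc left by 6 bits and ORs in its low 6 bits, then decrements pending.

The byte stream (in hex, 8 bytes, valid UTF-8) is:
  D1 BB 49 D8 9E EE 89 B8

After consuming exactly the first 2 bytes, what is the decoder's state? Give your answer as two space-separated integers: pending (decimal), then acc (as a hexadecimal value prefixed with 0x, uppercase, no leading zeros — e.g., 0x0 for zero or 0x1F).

Answer: 0 0x47B

Derivation:
Byte[0]=D1: 2-byte lead. pending=1, acc=0x11
Byte[1]=BB: continuation. acc=(acc<<6)|0x3B=0x47B, pending=0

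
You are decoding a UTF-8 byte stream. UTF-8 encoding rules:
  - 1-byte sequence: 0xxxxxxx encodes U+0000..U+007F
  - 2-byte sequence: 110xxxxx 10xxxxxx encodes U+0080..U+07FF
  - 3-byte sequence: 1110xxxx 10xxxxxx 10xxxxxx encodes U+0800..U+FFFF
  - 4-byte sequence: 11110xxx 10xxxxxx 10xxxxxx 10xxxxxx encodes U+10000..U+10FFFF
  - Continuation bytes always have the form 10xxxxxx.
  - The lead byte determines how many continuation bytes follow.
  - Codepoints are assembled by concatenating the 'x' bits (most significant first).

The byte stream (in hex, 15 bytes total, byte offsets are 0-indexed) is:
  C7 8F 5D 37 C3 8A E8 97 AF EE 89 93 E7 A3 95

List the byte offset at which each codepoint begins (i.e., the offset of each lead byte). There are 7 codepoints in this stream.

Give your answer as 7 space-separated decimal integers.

Byte[0]=C7: 2-byte lead, need 1 cont bytes. acc=0x7
Byte[1]=8F: continuation. acc=(acc<<6)|0x0F=0x1CF
Completed: cp=U+01CF (starts at byte 0)
Byte[2]=5D: 1-byte ASCII. cp=U+005D
Byte[3]=37: 1-byte ASCII. cp=U+0037
Byte[4]=C3: 2-byte lead, need 1 cont bytes. acc=0x3
Byte[5]=8A: continuation. acc=(acc<<6)|0x0A=0xCA
Completed: cp=U+00CA (starts at byte 4)
Byte[6]=E8: 3-byte lead, need 2 cont bytes. acc=0x8
Byte[7]=97: continuation. acc=(acc<<6)|0x17=0x217
Byte[8]=AF: continuation. acc=(acc<<6)|0x2F=0x85EF
Completed: cp=U+85EF (starts at byte 6)
Byte[9]=EE: 3-byte lead, need 2 cont bytes. acc=0xE
Byte[10]=89: continuation. acc=(acc<<6)|0x09=0x389
Byte[11]=93: continuation. acc=(acc<<6)|0x13=0xE253
Completed: cp=U+E253 (starts at byte 9)
Byte[12]=E7: 3-byte lead, need 2 cont bytes. acc=0x7
Byte[13]=A3: continuation. acc=(acc<<6)|0x23=0x1E3
Byte[14]=95: continuation. acc=(acc<<6)|0x15=0x78D5
Completed: cp=U+78D5 (starts at byte 12)

Answer: 0 2 3 4 6 9 12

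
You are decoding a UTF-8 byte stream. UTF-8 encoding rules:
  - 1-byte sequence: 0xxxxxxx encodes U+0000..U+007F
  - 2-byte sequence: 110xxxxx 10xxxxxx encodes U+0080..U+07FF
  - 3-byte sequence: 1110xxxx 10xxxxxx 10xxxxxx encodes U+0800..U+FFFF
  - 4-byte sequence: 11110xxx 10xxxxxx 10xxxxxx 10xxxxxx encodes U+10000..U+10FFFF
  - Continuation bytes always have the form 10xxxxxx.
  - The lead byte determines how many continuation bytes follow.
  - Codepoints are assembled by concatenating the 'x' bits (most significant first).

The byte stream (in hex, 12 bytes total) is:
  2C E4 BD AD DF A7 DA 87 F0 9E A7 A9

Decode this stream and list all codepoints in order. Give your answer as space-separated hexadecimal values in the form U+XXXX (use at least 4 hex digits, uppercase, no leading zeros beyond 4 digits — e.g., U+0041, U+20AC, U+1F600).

Byte[0]=2C: 1-byte ASCII. cp=U+002C
Byte[1]=E4: 3-byte lead, need 2 cont bytes. acc=0x4
Byte[2]=BD: continuation. acc=(acc<<6)|0x3D=0x13D
Byte[3]=AD: continuation. acc=(acc<<6)|0x2D=0x4F6D
Completed: cp=U+4F6D (starts at byte 1)
Byte[4]=DF: 2-byte lead, need 1 cont bytes. acc=0x1F
Byte[5]=A7: continuation. acc=(acc<<6)|0x27=0x7E7
Completed: cp=U+07E7 (starts at byte 4)
Byte[6]=DA: 2-byte lead, need 1 cont bytes. acc=0x1A
Byte[7]=87: continuation. acc=(acc<<6)|0x07=0x687
Completed: cp=U+0687 (starts at byte 6)
Byte[8]=F0: 4-byte lead, need 3 cont bytes. acc=0x0
Byte[9]=9E: continuation. acc=(acc<<6)|0x1E=0x1E
Byte[10]=A7: continuation. acc=(acc<<6)|0x27=0x7A7
Byte[11]=A9: continuation. acc=(acc<<6)|0x29=0x1E9E9
Completed: cp=U+1E9E9 (starts at byte 8)

Answer: U+002C U+4F6D U+07E7 U+0687 U+1E9E9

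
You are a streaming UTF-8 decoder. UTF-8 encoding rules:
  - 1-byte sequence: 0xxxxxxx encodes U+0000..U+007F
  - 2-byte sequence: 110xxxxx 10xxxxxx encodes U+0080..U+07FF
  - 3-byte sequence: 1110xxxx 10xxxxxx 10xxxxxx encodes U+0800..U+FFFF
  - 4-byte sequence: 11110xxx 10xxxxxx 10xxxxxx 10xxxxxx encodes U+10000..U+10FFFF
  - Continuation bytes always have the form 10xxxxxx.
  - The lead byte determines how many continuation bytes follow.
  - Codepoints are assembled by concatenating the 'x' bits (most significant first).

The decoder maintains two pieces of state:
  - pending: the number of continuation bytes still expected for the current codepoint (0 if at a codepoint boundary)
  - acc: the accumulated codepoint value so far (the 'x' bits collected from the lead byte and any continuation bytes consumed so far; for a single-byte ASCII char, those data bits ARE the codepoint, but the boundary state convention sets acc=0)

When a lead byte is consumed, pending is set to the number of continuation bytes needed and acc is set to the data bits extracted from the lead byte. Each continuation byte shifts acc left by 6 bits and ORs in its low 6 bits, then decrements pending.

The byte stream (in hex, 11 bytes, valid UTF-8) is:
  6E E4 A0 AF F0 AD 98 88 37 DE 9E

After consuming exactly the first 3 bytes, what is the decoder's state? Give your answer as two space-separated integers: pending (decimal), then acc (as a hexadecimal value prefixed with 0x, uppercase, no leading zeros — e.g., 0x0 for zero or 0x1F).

Byte[0]=6E: 1-byte. pending=0, acc=0x0
Byte[1]=E4: 3-byte lead. pending=2, acc=0x4
Byte[2]=A0: continuation. acc=(acc<<6)|0x20=0x120, pending=1

Answer: 1 0x120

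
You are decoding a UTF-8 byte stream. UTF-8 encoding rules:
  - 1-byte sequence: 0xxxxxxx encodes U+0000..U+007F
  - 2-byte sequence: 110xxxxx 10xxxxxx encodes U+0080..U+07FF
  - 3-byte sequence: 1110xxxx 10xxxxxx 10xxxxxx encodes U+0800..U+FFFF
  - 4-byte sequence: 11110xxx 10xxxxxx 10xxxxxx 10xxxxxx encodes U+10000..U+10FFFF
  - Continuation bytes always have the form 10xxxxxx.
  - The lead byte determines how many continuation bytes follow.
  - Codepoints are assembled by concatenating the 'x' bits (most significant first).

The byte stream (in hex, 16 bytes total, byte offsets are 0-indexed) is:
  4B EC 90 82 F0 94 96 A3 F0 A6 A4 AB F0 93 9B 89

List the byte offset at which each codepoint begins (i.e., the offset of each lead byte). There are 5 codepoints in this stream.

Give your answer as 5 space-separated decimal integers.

Byte[0]=4B: 1-byte ASCII. cp=U+004B
Byte[1]=EC: 3-byte lead, need 2 cont bytes. acc=0xC
Byte[2]=90: continuation. acc=(acc<<6)|0x10=0x310
Byte[3]=82: continuation. acc=(acc<<6)|0x02=0xC402
Completed: cp=U+C402 (starts at byte 1)
Byte[4]=F0: 4-byte lead, need 3 cont bytes. acc=0x0
Byte[5]=94: continuation. acc=(acc<<6)|0x14=0x14
Byte[6]=96: continuation. acc=(acc<<6)|0x16=0x516
Byte[7]=A3: continuation. acc=(acc<<6)|0x23=0x145A3
Completed: cp=U+145A3 (starts at byte 4)
Byte[8]=F0: 4-byte lead, need 3 cont bytes. acc=0x0
Byte[9]=A6: continuation. acc=(acc<<6)|0x26=0x26
Byte[10]=A4: continuation. acc=(acc<<6)|0x24=0x9A4
Byte[11]=AB: continuation. acc=(acc<<6)|0x2B=0x2692B
Completed: cp=U+2692B (starts at byte 8)
Byte[12]=F0: 4-byte lead, need 3 cont bytes. acc=0x0
Byte[13]=93: continuation. acc=(acc<<6)|0x13=0x13
Byte[14]=9B: continuation. acc=(acc<<6)|0x1B=0x4DB
Byte[15]=89: continuation. acc=(acc<<6)|0x09=0x136C9
Completed: cp=U+136C9 (starts at byte 12)

Answer: 0 1 4 8 12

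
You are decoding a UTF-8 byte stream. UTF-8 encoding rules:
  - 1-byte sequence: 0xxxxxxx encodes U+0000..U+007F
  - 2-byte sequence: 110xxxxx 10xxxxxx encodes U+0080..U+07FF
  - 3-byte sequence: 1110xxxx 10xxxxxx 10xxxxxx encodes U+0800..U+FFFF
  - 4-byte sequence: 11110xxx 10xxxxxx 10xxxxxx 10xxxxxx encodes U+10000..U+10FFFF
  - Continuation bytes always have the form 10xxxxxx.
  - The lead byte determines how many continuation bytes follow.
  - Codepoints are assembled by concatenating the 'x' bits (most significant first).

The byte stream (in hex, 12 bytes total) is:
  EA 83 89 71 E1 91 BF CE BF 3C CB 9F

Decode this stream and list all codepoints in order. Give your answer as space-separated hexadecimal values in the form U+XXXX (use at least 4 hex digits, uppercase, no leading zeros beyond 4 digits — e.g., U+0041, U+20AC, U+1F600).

Answer: U+A0C9 U+0071 U+147F U+03BF U+003C U+02DF

Derivation:
Byte[0]=EA: 3-byte lead, need 2 cont bytes. acc=0xA
Byte[1]=83: continuation. acc=(acc<<6)|0x03=0x283
Byte[2]=89: continuation. acc=(acc<<6)|0x09=0xA0C9
Completed: cp=U+A0C9 (starts at byte 0)
Byte[3]=71: 1-byte ASCII. cp=U+0071
Byte[4]=E1: 3-byte lead, need 2 cont bytes. acc=0x1
Byte[5]=91: continuation. acc=(acc<<6)|0x11=0x51
Byte[6]=BF: continuation. acc=(acc<<6)|0x3F=0x147F
Completed: cp=U+147F (starts at byte 4)
Byte[7]=CE: 2-byte lead, need 1 cont bytes. acc=0xE
Byte[8]=BF: continuation. acc=(acc<<6)|0x3F=0x3BF
Completed: cp=U+03BF (starts at byte 7)
Byte[9]=3C: 1-byte ASCII. cp=U+003C
Byte[10]=CB: 2-byte lead, need 1 cont bytes. acc=0xB
Byte[11]=9F: continuation. acc=(acc<<6)|0x1F=0x2DF
Completed: cp=U+02DF (starts at byte 10)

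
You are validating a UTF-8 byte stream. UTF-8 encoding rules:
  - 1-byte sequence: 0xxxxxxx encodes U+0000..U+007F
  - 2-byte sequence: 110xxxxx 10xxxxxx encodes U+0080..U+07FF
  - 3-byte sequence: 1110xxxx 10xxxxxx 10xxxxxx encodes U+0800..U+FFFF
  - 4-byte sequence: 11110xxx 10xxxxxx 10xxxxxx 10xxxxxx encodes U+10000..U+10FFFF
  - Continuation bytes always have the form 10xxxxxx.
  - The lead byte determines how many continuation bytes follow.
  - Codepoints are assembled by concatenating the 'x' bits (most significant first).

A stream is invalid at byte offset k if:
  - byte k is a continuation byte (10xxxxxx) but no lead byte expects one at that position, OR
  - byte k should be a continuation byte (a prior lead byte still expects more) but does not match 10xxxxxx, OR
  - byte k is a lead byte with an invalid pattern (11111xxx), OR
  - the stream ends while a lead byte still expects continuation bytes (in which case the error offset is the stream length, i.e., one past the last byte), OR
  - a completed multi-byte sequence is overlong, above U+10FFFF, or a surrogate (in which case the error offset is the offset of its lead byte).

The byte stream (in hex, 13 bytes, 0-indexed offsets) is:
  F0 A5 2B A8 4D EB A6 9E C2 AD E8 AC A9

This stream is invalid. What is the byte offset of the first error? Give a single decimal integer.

Answer: 2

Derivation:
Byte[0]=F0: 4-byte lead, need 3 cont bytes. acc=0x0
Byte[1]=A5: continuation. acc=(acc<<6)|0x25=0x25
Byte[2]=2B: expected 10xxxxxx continuation. INVALID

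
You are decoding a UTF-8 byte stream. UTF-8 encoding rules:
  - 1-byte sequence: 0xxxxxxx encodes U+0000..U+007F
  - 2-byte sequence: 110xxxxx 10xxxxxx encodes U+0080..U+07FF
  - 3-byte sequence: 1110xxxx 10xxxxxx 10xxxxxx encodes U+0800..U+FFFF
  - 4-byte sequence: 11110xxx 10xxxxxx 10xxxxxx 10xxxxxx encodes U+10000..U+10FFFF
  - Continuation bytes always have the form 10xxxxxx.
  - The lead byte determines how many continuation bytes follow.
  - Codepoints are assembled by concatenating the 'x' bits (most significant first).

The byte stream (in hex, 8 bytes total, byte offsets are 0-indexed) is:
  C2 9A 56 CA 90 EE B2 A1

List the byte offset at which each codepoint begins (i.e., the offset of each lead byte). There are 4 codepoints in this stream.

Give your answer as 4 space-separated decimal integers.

Byte[0]=C2: 2-byte lead, need 1 cont bytes. acc=0x2
Byte[1]=9A: continuation. acc=(acc<<6)|0x1A=0x9A
Completed: cp=U+009A (starts at byte 0)
Byte[2]=56: 1-byte ASCII. cp=U+0056
Byte[3]=CA: 2-byte lead, need 1 cont bytes. acc=0xA
Byte[4]=90: continuation. acc=(acc<<6)|0x10=0x290
Completed: cp=U+0290 (starts at byte 3)
Byte[5]=EE: 3-byte lead, need 2 cont bytes. acc=0xE
Byte[6]=B2: continuation. acc=(acc<<6)|0x32=0x3B2
Byte[7]=A1: continuation. acc=(acc<<6)|0x21=0xECA1
Completed: cp=U+ECA1 (starts at byte 5)

Answer: 0 2 3 5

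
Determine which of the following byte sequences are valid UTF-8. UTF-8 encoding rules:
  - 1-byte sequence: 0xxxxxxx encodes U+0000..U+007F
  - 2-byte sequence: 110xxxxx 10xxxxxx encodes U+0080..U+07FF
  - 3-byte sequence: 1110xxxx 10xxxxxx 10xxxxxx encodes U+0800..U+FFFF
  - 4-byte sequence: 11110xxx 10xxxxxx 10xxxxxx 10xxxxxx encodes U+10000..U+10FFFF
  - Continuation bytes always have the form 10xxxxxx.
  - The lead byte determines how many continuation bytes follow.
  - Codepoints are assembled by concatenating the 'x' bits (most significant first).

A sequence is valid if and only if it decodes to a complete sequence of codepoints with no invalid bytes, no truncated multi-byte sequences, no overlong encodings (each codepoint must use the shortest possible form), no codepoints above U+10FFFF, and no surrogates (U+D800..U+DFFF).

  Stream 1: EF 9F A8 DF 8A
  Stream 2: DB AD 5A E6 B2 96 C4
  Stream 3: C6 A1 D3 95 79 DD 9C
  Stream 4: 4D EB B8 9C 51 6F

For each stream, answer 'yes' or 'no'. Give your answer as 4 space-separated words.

Stream 1: decodes cleanly. VALID
Stream 2: error at byte offset 7. INVALID
Stream 3: decodes cleanly. VALID
Stream 4: decodes cleanly. VALID

Answer: yes no yes yes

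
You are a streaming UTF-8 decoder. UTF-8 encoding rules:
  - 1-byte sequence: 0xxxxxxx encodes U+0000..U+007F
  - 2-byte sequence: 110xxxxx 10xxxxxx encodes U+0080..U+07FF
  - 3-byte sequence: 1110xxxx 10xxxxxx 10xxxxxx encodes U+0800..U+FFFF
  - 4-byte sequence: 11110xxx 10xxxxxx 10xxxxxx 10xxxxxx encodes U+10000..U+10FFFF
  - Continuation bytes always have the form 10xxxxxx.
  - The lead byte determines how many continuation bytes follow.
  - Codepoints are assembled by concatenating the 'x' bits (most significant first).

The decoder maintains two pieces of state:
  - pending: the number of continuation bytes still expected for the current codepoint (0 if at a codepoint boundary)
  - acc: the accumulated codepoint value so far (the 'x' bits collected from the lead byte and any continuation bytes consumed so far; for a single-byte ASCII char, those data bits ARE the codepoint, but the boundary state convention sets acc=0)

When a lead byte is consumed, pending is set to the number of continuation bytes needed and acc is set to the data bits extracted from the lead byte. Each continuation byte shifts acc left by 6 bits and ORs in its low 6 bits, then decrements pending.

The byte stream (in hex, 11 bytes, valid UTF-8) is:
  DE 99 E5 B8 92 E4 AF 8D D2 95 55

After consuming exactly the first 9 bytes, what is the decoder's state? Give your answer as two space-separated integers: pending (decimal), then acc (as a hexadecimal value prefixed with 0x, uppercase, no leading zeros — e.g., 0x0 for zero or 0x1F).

Answer: 1 0x12

Derivation:
Byte[0]=DE: 2-byte lead. pending=1, acc=0x1E
Byte[1]=99: continuation. acc=(acc<<6)|0x19=0x799, pending=0
Byte[2]=E5: 3-byte lead. pending=2, acc=0x5
Byte[3]=B8: continuation. acc=(acc<<6)|0x38=0x178, pending=1
Byte[4]=92: continuation. acc=(acc<<6)|0x12=0x5E12, pending=0
Byte[5]=E4: 3-byte lead. pending=2, acc=0x4
Byte[6]=AF: continuation. acc=(acc<<6)|0x2F=0x12F, pending=1
Byte[7]=8D: continuation. acc=(acc<<6)|0x0D=0x4BCD, pending=0
Byte[8]=D2: 2-byte lead. pending=1, acc=0x12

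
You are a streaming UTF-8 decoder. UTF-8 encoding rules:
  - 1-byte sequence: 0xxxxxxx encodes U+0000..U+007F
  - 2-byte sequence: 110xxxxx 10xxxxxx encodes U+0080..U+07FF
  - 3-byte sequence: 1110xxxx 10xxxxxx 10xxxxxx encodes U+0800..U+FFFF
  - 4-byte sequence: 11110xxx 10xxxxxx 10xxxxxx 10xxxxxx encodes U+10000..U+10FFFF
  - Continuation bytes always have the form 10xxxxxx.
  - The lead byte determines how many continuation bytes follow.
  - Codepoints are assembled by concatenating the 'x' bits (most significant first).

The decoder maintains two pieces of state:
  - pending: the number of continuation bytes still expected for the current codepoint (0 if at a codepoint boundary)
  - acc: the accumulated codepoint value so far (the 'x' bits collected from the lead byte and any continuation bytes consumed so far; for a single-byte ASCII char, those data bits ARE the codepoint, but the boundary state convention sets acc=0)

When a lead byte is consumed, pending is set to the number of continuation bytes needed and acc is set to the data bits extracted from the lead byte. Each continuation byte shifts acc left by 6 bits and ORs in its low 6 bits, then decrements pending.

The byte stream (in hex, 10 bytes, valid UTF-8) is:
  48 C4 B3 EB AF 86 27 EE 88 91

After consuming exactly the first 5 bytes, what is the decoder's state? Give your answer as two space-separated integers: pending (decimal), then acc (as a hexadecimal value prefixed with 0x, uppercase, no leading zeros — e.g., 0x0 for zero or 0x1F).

Answer: 1 0x2EF

Derivation:
Byte[0]=48: 1-byte. pending=0, acc=0x0
Byte[1]=C4: 2-byte lead. pending=1, acc=0x4
Byte[2]=B3: continuation. acc=(acc<<6)|0x33=0x133, pending=0
Byte[3]=EB: 3-byte lead. pending=2, acc=0xB
Byte[4]=AF: continuation. acc=(acc<<6)|0x2F=0x2EF, pending=1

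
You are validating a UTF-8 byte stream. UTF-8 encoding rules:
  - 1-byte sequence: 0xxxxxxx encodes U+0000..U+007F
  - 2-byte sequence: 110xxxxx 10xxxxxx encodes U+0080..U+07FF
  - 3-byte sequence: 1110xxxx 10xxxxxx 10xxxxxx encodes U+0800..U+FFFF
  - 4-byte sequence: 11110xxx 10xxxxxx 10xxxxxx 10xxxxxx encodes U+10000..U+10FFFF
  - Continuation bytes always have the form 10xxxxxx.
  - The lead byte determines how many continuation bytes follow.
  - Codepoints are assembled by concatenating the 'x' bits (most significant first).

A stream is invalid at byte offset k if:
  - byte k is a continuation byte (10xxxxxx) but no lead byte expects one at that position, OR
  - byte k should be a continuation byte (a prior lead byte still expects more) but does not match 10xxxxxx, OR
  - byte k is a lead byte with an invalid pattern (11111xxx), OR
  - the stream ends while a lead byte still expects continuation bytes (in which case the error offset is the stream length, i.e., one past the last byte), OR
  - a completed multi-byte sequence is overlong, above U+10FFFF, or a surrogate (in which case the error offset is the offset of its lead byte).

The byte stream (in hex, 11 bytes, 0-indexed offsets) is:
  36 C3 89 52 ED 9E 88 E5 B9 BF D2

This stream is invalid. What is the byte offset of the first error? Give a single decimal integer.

Byte[0]=36: 1-byte ASCII. cp=U+0036
Byte[1]=C3: 2-byte lead, need 1 cont bytes. acc=0x3
Byte[2]=89: continuation. acc=(acc<<6)|0x09=0xC9
Completed: cp=U+00C9 (starts at byte 1)
Byte[3]=52: 1-byte ASCII. cp=U+0052
Byte[4]=ED: 3-byte lead, need 2 cont bytes. acc=0xD
Byte[5]=9E: continuation. acc=(acc<<6)|0x1E=0x35E
Byte[6]=88: continuation. acc=(acc<<6)|0x08=0xD788
Completed: cp=U+D788 (starts at byte 4)
Byte[7]=E5: 3-byte lead, need 2 cont bytes. acc=0x5
Byte[8]=B9: continuation. acc=(acc<<6)|0x39=0x179
Byte[9]=BF: continuation. acc=(acc<<6)|0x3F=0x5E7F
Completed: cp=U+5E7F (starts at byte 7)
Byte[10]=D2: 2-byte lead, need 1 cont bytes. acc=0x12
Byte[11]: stream ended, expected continuation. INVALID

Answer: 11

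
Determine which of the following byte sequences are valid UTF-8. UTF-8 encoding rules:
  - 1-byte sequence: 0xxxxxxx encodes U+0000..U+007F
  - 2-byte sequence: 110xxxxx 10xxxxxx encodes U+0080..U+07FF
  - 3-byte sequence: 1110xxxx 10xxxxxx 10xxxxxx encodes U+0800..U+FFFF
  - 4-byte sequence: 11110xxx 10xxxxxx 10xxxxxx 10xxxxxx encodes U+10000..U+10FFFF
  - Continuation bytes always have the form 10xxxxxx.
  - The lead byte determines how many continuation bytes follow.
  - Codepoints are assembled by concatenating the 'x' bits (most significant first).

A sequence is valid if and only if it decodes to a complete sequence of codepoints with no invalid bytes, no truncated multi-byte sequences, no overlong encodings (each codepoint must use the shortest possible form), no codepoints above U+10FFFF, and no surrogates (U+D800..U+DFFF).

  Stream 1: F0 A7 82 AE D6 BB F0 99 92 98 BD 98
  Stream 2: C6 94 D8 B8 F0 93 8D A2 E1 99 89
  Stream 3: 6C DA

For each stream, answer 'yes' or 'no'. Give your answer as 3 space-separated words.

Answer: no yes no

Derivation:
Stream 1: error at byte offset 10. INVALID
Stream 2: decodes cleanly. VALID
Stream 3: error at byte offset 2. INVALID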